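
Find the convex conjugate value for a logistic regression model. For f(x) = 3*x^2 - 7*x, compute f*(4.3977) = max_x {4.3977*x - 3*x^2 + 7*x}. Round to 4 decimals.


f*(y) = sup_x {y*x - a*x^2 - b*x} = sup_x {(y-b)*x - a*x^2}
FOC: (y - b) - 2a*x = 0 => x* = (y - b)/(2a)
x* = (4.3977 + 7)/(2*3) = 1.8996
f*(4.3977) = (y-b)^2/(4a) = (4.3977 + 7)^2/(4*3)
= 129.9076/12 = 10.8256


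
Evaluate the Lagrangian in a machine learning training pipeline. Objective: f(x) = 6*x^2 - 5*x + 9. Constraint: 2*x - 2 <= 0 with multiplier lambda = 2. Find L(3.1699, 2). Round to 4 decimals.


Step 1: Evaluate f(x).
f(3.1699) = 6*3.1699^2 - 5*3.1699 + 9 = 53.4401
Step 2: Evaluate g(x).
g(3.1699) = 2*3.1699 - 2 = 4.3398
Step 3: Compute Lagrangian.
L = 53.4401 + 2*4.3398 = 62.1197


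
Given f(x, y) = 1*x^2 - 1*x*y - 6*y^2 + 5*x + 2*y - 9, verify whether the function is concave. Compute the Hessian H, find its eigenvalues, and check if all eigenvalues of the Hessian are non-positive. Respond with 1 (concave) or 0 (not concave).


The Hessian of f(x,y) = 1*x^2 - 1*x*y - 6*y^2 + 5*x + 2*y - 9 is:
H = [[2, -1], [-1, -12]]
Trace = 2 - 12 = -10
Determinant = 2*-12 - (-1)^2 = -25
Discriminant = (-10)^2 - 4*-25 = 200.0
Eigenvalues: lambda_1 = -12.0711, lambda_2 = 2.0711
The function is not concave.

0


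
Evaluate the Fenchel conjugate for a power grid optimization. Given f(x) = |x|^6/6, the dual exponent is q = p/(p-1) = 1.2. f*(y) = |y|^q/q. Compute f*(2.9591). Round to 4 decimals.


The conjugate exponent q satisfies 1/p + 1/q = 1.
p = 6, so q = 6/(6 - 1) = 1.2
|y|^q = 2.9591^1.2 = 3.6761
f*(2.9591) = 3.6761 / 1.2 = 3.0634


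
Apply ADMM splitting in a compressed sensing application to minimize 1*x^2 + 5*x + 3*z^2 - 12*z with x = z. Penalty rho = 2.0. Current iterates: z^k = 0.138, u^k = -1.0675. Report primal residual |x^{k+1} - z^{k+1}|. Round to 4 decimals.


ADMM iteration with rho = 2.0, z^k = 0.138, u^k = -1.0675
Step 1: x-update.
Minimize 1*x^2 + 5*x + (2.0/2)*(x - 0.138 - 1.0675)^2
FOC: (2*1 + 2.0)*x = -5 + 2.0*(0.138 + 1.0675)
x^{k+1} = -0.6473
Step 2: z-update.
Minimize 3*z^2 - 12*z + (2.0/2)*(-0.6473 - z - 1.0675)^2
FOC: (2*3 + 2.0)*z = 12 + 2.0*(-0.6473 - 1.0675)
z^{k+1} = 1.0713
Step 3: u-update.
u^{k+1} = -1.0675 - 0.6473 - 1.0713 = -2.7861
Step 4: Primal residual = |-0.6473 - 1.0713| = 1.7186


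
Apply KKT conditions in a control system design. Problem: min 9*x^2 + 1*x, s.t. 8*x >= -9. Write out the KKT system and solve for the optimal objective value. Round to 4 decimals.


Step 1: Try lambda = 0 (constraint inactive).
Stationarity: 2*9*x + 1 = 0
x* = -1/(2*9) = -1/18 = -0.0556 (rounded; the exact value -1/18 is used below)
Check constraint: 8*-0.0556 = -0.4448 >= -9 -- satisfied.
Step 2: Compute optimal value.
f(x*) = 9*(-1/18)^2 + 1*(-1/18) = -0.0278


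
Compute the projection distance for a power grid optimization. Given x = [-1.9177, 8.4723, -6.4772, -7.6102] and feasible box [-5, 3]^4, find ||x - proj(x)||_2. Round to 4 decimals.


Project each component onto [-5, 3].
clip(-1.9177) = -1.9177, clip(8.4723) = 3.0, clip(-6.4772) = -5.0, clip(-7.6102) = -5.0
Projection = [-1.9177, 3.0, -5.0, -5.0]
Squared diffs: [0.0, 29.9461, 2.1821, 6.8131]
Distance = sqrt(38.9413) = 6.2403


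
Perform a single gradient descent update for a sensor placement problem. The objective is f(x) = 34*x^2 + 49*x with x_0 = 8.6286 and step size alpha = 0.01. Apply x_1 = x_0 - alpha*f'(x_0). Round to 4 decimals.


We compute the gradient at x_0 and apply the update.
f'(x) = 68*x + 49
f'(8.6286) = 68*8.6286 + 49 = 635.7448
x_1 = 8.6286 - 0.01*635.7448 = 2.2712


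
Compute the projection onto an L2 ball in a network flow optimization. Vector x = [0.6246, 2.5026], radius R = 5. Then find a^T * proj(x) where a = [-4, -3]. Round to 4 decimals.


Step 1: Compute ||x|| (intermediates to 6 decimals).
||x|| = sqrt(0.6246^2 + 2.5026^2) = 2.579367
Step 2: Project.
Since ||x|| <= R, proj = x (no scaling needed).
proj(x) = [0.6246, 2.5026]
Step 3: Dot product.
a^T * proj(x) = -4*0.6246 - 3*2.5026 = -10.0062


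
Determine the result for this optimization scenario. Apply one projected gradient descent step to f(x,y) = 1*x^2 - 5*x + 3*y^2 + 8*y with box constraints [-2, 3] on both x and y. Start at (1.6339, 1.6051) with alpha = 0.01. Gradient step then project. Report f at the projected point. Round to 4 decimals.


Step 1: Compute gradient at (1.6339, 1.6051).
grad_x = 2*1*1.6339 - 5 = -1.7322
grad_y = 2*3*1.6051 + 8 = 17.6306
Step 2: Gradient step.
x_raw = 1.6339 - 0.01*-1.7322 = 1.6512
y_raw = 1.6051 - 0.01*17.6306 = 1.4288
Step 3: Project onto [-2, 3].
x_proj = clip(1.6512) = 1.6512
y_proj = clip(1.4288) = 1.4288
Step 4: Evaluate f.
f(1.6512, 1.4288) = 12.0251


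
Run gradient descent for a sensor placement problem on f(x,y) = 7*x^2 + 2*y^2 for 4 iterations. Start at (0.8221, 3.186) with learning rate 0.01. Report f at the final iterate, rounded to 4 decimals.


Gradient descent on f(x,y) = 7*x^2 + 2*y^2.
Starting point: (0.8221, 3.186), alpha = 0.01
Step 1: grad_x = 2*7*0.8221 = 11.5094, grad_y = 2*2*3.186 = 12.744
  x_1 = 0.8221 - 0.01*11.5094 = 0.707
  y_1 = 3.186 - 0.01*12.744 = 3.0586
Step 2: grad_x = 2*7*0.707 = 9.8981, grad_y = 2*2*3.0586 = 12.2342
  x_2 = 0.707 - 0.01*9.8981 = 0.608
  y_2 = 3.0586 - 0.01*12.2342 = 2.9362
Step 3: grad_x = 2*7*0.608 = 8.5124, grad_y = 2*2*2.9362 = 11.7449
  x_3 = 0.608 - 0.01*8.5124 = 0.5229
  y_3 = 2.9362 - 0.01*11.7449 = 2.8188
Step 4: grad_x = 2*7*0.5229 = 7.3206, grad_y = 2*2*2.8188 = 11.2751
  x_4 = 0.5229 - 0.01*7.3206 = 0.4497
  y_4 = 2.8188 - 0.01*11.2751 = 2.706
f(0.4497, 2.706) = 7*0.4497^2 + 2*2.706^2 = 16.0607


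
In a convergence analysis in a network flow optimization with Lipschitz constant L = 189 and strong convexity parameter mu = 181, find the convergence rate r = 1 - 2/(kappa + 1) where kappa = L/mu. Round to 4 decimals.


Step 1: Compute the condition number.
kappa = L/mu = 189/181 = 1.0442
Step 2: Compute the convergence rate.
r = 1 - 2/(kappa + 1) = 1 - 2*mu/(L + mu) = (L - mu)/(L + mu) = 8/370 = 0.0216


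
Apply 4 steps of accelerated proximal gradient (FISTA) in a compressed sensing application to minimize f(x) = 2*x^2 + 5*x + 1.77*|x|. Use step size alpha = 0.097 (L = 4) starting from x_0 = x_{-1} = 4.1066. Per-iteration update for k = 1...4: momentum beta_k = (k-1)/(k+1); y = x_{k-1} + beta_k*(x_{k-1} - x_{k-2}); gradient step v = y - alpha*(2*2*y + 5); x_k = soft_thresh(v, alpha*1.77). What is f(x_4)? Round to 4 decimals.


FISTA on f(x) = 2*x^2 + 5*x + 1.77*|x|
L = 4, alpha = 0.097
Iteration 1: beta = 0.0, y = 4.1066 + 0.0*(4.1066 - 4.1066) = 4.1066
  grad(y) = 21.4264, v = y - alpha*grad = 2.0282
  prox(v) = soft_thresh(2.0282, 0.1717) = 1.8565
Iteration 2: beta = 0.3333, y = 1.8565 + 0.3333*(1.8565 - 4.1066) = 1.1065
  grad(y) = 9.4261, v = y - alpha*grad = 0.1922
  prox(v) = soft_thresh(0.1922, 0.1717) = 0.0205
Iteration 3: beta = 0.5, y = 0.0205 + 0.5*(0.0205 - 1.8565) = -0.8975
  grad(y) = 1.4099, v = y - alpha*grad = -1.0343
  prox(v) = soft_thresh(-1.0343, 0.1717) = -0.8626
Iteration 4: beta = 0.6, y = -0.8626 + 0.6*(-0.8626 - 0.0205) = -1.3924
  grad(y) = -0.5698, v = y - alpha*grad = -1.3372
  prox(v) = soft_thresh(-1.3372, 0.1717) = -1.1655
f(x_4) = 2*(-1.1655)^2 + 5*(-1.1655) + 1.77*|-1.1655| = -1.0478


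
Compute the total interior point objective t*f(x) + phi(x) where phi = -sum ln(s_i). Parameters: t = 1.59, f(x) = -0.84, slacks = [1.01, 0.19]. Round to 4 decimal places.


Step 1: Compute log-barrier.
ln values: [0.01, -1.6607]
phi = -(0.01 - 1.6607) = 1.6508
Step 2: Compute augmented objective.
t*f(x) = 1.59*-0.84 = -1.3356
Total = -1.3356 + 1.6508 = 0.3152


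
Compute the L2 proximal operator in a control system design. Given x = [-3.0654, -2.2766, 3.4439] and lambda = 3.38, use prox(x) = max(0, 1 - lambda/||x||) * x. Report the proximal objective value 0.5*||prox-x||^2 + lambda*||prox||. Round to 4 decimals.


Step 1: Compute ||x||.
||x|| = 5.142
Step 2: Compute scaling factor.
scale = max(0, 1 - 3.38/5.142) = 0.3427
Step 3: prox(x) = [-1.0504, -0.7801, 1.1801]
||prox(x)|| = 1.762
Step 4: Proximal objective.
0.5*||prox-x||^2 = 5.7122
lambda*||prox|| = 5.9556
Total = 11.6677


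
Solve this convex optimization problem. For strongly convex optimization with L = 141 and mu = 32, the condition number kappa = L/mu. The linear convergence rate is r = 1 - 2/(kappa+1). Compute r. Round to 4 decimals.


Step 1: Compute the condition number.
kappa = L/mu = 141/32 = 4.4063
Step 2: Compute the convergence rate.
r = 1 - 2/(kappa + 1) = 1 - 2*mu/(L + mu) = (L - mu)/(L + mu) = 109/173 = 0.6301


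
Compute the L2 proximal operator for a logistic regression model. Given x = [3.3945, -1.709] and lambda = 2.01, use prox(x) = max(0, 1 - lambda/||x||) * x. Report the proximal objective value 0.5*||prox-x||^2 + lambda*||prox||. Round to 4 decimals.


Step 1: Compute ||x||.
||x|| = 3.8004
Step 2: Compute scaling factor.
scale = max(0, 1 - 2.01/3.8004) = 0.4711
Step 3: prox(x) = [1.5992, -0.8051]
||prox(x)|| = 1.7904
Step 4: Proximal objective.
0.5*||prox-x||^2 = 2.0201
lambda*||prox|| = 3.5987
Total = 5.6188


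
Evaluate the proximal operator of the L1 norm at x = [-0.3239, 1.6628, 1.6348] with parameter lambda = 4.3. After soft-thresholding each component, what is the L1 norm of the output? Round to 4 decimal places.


Soft-thresholding with lambda = 4.3:
prox(-0.3239) = sign(-0.3239)*max(|-0.3239| - 4.3, 0) = 0.0
prox(1.6628) = sign(1.6628)*max(|1.6628| - 4.3, 0) = 0.0
prox(1.6348) = sign(1.6348)*max(|1.6348| - 4.3, 0) = 0.0
prox(x) = [0.0, 0.0, 0.0]
||prox(x)||_1 = 0.0 + 0.0 + 0.0 = 0.0


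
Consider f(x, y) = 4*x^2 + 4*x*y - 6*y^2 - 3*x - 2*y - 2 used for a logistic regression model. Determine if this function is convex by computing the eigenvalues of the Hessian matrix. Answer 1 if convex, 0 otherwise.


The Hessian of f(x,y) = 4*x^2 + 4*x*y - 6*y^2 - 3*x - 2*y - 2 is:
H = [[8, 4], [4, -12]]
Trace = 8 - 12 = -4
Determinant = 8*-12 - (4)^2 = -112
Discriminant = (-4)^2 - 4*-112 = 464.0
Eigenvalues: lambda_1 = -12.7703, lambda_2 = 8.7703
The function is not convex.

0


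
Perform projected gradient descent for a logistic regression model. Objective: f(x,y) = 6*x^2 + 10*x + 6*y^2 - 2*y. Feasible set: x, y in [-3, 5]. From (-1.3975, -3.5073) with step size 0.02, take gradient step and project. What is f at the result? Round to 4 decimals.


Step 1: Compute gradient at (-1.3975, -3.5073).
grad_x = 2*6*-1.3975 + 10 = -6.77
grad_y = 2*6*-3.5073 - 2 = -44.0876
Step 2: Gradient step.
x_raw = -1.3975 - 0.02*-6.77 = -1.2621
y_raw = -3.5073 - 0.02*-44.0876 = -2.6255
Step 3: Project onto [-3, 5].
x_proj = clip(-1.2621) = -1.2621
y_proj = clip(-2.6255) = -2.6255
Step 4: Evaluate f.
f(-1.2621, -2.6255) = 43.5485


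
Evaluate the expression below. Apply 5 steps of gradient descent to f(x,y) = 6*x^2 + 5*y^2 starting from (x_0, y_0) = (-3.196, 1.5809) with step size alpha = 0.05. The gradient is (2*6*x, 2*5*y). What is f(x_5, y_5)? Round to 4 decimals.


Gradient descent on f(x,y) = 6*x^2 + 5*y^2.
Starting point: (-3.196, 1.5809), alpha = 0.05
Step 1: grad_x = 2*6*-3.196 = -38.352, grad_y = 2*5*1.5809 = 15.809
  x_1 = -3.196 - 0.05*-38.352 = -1.2784
  y_1 = 1.5809 - 0.05*15.809 = 0.7905
Step 2: grad_x = 2*6*-1.2784 = -15.3408, grad_y = 2*5*0.7905 = 7.9045
  x_2 = -1.2784 - 0.05*-15.3408 = -0.5114
  y_2 = 0.7905 - 0.05*7.9045 = 0.3952
Step 3: grad_x = 2*6*-0.5114 = -6.1363, grad_y = 2*5*0.3952 = 3.9523
  x_3 = -0.5114 - 0.05*-6.1363 = -0.2045
  y_3 = 0.3952 - 0.05*3.9523 = 0.1976
Step 4: grad_x = 2*6*-0.2045 = -2.4545, grad_y = 2*5*0.1976 = 1.9761
  x_4 = -0.2045 - 0.05*-2.4545 = -0.0818
  y_4 = 0.1976 - 0.05*1.9761 = 0.0988
Step 5: grad_x = 2*6*-0.0818 = -0.9818, grad_y = 2*5*0.0988 = 0.9881
  x_5 = -0.0818 - 0.05*-0.9818 = -0.0327
  y_5 = 0.0988 - 0.05*0.9881 = 0.0494
f(-0.0327, 0.0494) = 6*(-0.0327)^2 + 5*0.0494^2 = 0.0186


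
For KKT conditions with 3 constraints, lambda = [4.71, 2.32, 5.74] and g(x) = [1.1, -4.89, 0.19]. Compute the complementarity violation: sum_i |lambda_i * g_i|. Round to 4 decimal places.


KKT complementary slackness check:
lambda_1 * g_1 = 4.71 * 1.1 = 5.181
lambda_2 * g_2 = 2.32 * -4.89 = -11.3448
lambda_3 * g_3 = 5.74 * 0.19 = 1.0906
Total violation = 5.181 + 11.3448 + 1.0906 = 17.6164


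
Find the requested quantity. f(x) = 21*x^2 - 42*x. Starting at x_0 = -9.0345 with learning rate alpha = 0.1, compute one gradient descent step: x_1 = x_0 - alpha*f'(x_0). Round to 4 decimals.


We compute the gradient at x_0 and apply the update.
f'(x) = 42*x - 42
f'(-9.0345) = 42*-9.0345 - 42 = -421.449
x_1 = -9.0345 - 0.1*-421.449 = 33.1104


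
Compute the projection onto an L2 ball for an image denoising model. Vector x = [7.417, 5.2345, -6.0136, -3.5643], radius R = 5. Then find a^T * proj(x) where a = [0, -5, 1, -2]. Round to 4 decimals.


Step 1: Compute ||x|| (intermediates to 6 decimals).
||x|| = sqrt(7.417^2 + 5.2345^2 + (-6.0136)^2 + (-3.5643)^2) = 11.457727
Step 2: Project.
Since ||x|| > R, scale = R/||x|| = 5/11.457727 = 0.436387, proj(x) = scale * x
proj(x) = [3.236682, 2.284268, -2.624257, -1.555414]
Step 3: Dot product.
a^T * proj(x) = 0*3.236682 - 5*2.284268 + 1*(-2.624257) - 2*(-1.555414) = -10.9348


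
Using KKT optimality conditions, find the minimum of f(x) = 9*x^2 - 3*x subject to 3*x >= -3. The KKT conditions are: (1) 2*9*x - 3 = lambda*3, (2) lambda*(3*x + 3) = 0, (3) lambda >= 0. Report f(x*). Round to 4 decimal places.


Step 1: Try lambda = 0 (constraint inactive).
Stationarity: 2*9*x - 3 = 0
x* = 3/(2*9) = 1/6 = 0.1667 (rounded; the exact value 1/6 is used below)
Check constraint: 3*0.1667 = 0.5001 >= -3 -- satisfied.
Step 2: Compute optimal value.
f(x*) = 9*(1/6)^2 - 3*(1/6) = -0.25


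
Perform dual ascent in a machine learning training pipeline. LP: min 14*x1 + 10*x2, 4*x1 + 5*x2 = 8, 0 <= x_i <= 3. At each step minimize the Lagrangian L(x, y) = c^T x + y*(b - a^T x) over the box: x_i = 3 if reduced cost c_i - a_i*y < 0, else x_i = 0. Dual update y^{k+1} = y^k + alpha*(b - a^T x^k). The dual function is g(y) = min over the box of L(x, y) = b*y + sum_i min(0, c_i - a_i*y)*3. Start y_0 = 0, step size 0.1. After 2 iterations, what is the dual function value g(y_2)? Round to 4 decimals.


Dual ascent for LP: min 14*x1 + 10*x2, 4*x1 + 5*x2 = 8, 0 <= x_i <= 3
Step 1: y^k = 0.0, reduced costs: (14.0, 10.0)
  x^k = (0.0, 0.0), subgradient = b - a^T x = 8.0
  y^{k+1} = 0.0 + 0.1*8.0 = 0.8
Step 2: y^k = 0.8, reduced costs: (10.8, 6.0)
  x^k = (0.0, 0.0), subgradient = b - a^T x = 8.0
  y^{k+1} = 0.8 + 0.1*8.0 = 1.6
Dual objective at y_2 = 1.6: reduced costs (7.6, 2.0), box minimizer x = (0.0, 0.0)
g(y_2) = b*y + (c1 - a1*y)*x1 + (c2 - a2*y)*x2 = 8*1.6 + 7.6*0.0 + 2.0*0.0 = 12.8 + 0.0 + 0.0 = 12.8


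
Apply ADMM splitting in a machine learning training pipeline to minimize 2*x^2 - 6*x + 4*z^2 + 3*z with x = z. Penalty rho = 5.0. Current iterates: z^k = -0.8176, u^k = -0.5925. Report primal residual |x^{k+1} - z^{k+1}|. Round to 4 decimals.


ADMM iteration with rho = 5.0, z^k = -0.8176, u^k = -0.5925
Step 1: x-update.
Minimize 2*x^2 - 6*x + (5.0/2)*(x + 0.8176 - 0.5925)^2
FOC: (2*2 + 5.0)*x = 6 + 5.0*(-0.8176 + 0.5925)
x^{k+1} = 0.5416
Step 2: z-update.
Minimize 4*z^2 + 3*z + (5.0/2)*(0.5416 - z - 0.5925)^2
FOC: (2*4 + 5.0)*z = -3 + 5.0*(0.5416 - 0.5925)
z^{k+1} = -0.2503
Step 3: u-update.
u^{k+1} = -0.5925 + 0.5416 + 0.2503 = 0.1995
Step 4: Primal residual = |0.5416 + 0.2503| = 0.792


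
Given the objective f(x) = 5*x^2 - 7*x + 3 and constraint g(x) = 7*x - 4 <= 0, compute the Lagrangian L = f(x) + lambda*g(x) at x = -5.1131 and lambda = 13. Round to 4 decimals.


Step 1: Evaluate f(x).
f(-5.1131) = 5*(-5.1131)^2 - 7*(-5.1131) + 3 = 169.5107
Step 2: Evaluate g(x).
g(-5.1131) = 7*-5.1131 - 4 = -39.7917
Step 3: Compute Lagrangian.
L = 169.5107 + 13*-39.7917 = -347.7814


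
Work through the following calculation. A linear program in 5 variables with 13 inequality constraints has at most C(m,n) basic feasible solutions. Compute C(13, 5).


Each vertex corresponds to some choice of n active constraints out of m, so the number of vertices is at most C(m, n) = m! / (n!(m-n)!).
m = 13, n = 5
Numerator: 13 * 12 * 11 * 10 * 9
Denominator: 5! = 120
C(13, 5) = 1287


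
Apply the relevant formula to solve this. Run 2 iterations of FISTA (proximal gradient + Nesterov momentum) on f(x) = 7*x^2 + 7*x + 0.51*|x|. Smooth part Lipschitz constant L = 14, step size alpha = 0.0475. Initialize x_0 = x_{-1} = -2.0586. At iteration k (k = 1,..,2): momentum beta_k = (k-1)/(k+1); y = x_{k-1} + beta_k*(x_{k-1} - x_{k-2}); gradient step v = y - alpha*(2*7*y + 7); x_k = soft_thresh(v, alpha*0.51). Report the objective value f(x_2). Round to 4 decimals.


FISTA on f(x) = 7*x^2 + 7*x + 0.51*|x|
L = 14, alpha = 0.0475
Iteration 1: beta = 0.0, y = -2.0586 + 0.0*(-2.0586 + 2.0586) = -2.0586
  grad(y) = -21.8204, v = y - alpha*grad = -1.0221
  prox(v) = soft_thresh(-1.0221, 0.0242) = -0.9979
Iteration 2: beta = 0.3333, y = -0.9979 + 0.3333*(-0.9979 + 2.0586) = -0.6443
  grad(y) = -2.0208, v = y - alpha*grad = -0.5484
  prox(v) = soft_thresh(-0.5484, 0.0242) = -0.5241
f(x_2) = 7*(-0.5241)^2 + 7*(-0.5241) + 0.51*|-0.5241| = -1.4786


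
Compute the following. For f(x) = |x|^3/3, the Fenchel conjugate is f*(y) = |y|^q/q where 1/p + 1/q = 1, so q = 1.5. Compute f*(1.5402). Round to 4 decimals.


The conjugate exponent q satisfies 1/p + 1/q = 1.
p = 3, so q = 3/(3 - 1) = 1.5
|y|^q = 1.5402^1.5 = 1.9115
f*(1.5402) = 1.9115 / 1.5 = 1.2743


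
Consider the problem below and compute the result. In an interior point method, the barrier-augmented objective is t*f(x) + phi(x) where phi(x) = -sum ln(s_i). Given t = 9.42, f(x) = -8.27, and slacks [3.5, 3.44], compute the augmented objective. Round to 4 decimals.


Step 1: Compute log-barrier.
ln values: [1.2528, 1.2355]
phi = -(1.2528 + 1.2355) = -2.4882
Step 2: Compute augmented objective.
t*f(x) = 9.42*-8.27 = -77.9034
Total = -77.9034 - 2.4882 = -80.3916


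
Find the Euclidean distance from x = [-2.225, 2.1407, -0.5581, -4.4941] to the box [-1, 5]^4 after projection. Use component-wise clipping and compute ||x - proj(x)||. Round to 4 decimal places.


Project each component onto [-1, 5].
clip(-2.225) = -1.0, clip(2.1407) = 2.1407, clip(-0.5581) = -0.5581, clip(-4.4941) = -1.0
Projection = [-1.0, 2.1407, -0.5581, -1.0]
Squared diffs: [1.5006, 0.0, 0.0, 12.2087]
Distance = sqrt(13.7093) = 3.7026


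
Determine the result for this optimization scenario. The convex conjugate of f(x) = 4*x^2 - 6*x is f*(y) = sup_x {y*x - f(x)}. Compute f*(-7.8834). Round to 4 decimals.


f*(y) = sup_x {y*x - a*x^2 - b*x} = sup_x {(y-b)*x - a*x^2}
FOC: (y - b) - 2a*x = 0 => x* = (y - b)/(2a)
x* = (-7.8834 + 6)/(2*4) = -0.2354
f*(-7.8834) = (y-b)^2/(4a) = (-7.8834 + 6)^2/(4*4)
= 3.5472/16 = 0.2217


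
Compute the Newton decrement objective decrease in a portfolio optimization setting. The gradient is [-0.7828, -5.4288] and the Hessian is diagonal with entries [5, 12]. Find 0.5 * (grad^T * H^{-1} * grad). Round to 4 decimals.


Step 1: H is diagonal, so H^(-1) * g = [-0.1566, -0.4524].
Step 2: g^T H^(-1) g = sum_i g_i^2 / H_ii
  = (-0.7828)^2/5 + (-5.4288)^2/12
  = 0.1226 + 2.456 = 2.5785
Step 3: Objective decrease = 0.5 * g^T H^(-1) g = 1.2893


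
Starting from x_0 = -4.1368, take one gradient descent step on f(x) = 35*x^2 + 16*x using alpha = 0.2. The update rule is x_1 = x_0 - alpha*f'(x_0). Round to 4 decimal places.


We compute the gradient at x_0 and apply the update.
f'(x) = 70*x + 16
f'(-4.1368) = 70*-4.1368 + 16 = -273.576
x_1 = -4.1368 - 0.2*-273.576 = 50.5784


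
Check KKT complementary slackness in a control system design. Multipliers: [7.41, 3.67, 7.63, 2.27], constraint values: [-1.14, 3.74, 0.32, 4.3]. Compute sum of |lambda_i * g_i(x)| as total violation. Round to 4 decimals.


KKT complementary slackness check:
lambda_1 * g_1 = 7.41 * -1.14 = -8.4474
lambda_2 * g_2 = 3.67 * 3.74 = 13.7258
lambda_3 * g_3 = 7.63 * 0.32 = 2.4416
lambda_4 * g_4 = 2.27 * 4.3 = 9.761
Total violation = 8.4474 + 13.7258 + 2.4416 + 9.761 = 34.3758


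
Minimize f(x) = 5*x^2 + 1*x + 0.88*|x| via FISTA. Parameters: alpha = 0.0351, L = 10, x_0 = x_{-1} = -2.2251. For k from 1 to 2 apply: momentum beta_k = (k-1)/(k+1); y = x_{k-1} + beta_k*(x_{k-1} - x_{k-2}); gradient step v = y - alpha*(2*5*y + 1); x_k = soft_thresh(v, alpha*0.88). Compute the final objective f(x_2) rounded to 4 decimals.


FISTA on f(x) = 5*x^2 + 1*x + 0.88*|x|
L = 10, alpha = 0.0351
Iteration 1: beta = 0.0, y = -2.2251 + 0.0*(-2.2251 + 2.2251) = -2.2251
  grad(y) = -21.251, v = y - alpha*grad = -1.4792
  prox(v) = soft_thresh(-1.4792, 0.0309) = -1.4483
Iteration 2: beta = 0.3333, y = -1.4483 + 0.3333*(-1.4483 + 2.2251) = -1.1894
  grad(y) = -10.8937, v = y - alpha*grad = -0.807
  prox(v) = soft_thresh(-0.807, 0.0309) = -0.7761
f(x_2) = 5*(-0.7761)^2 + 1*(-0.7761) + 0.88*|-0.7761| = 2.9186


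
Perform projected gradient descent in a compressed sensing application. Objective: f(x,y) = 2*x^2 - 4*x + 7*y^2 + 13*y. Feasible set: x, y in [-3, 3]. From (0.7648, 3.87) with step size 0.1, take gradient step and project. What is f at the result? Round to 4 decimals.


Step 1: Compute gradient at (0.7648, 3.87).
grad_x = 2*2*0.7648 - 4 = -0.9408
grad_y = 2*7*3.87 + 13 = 67.18
Step 2: Gradient step.
x_raw = 0.7648 - 0.1*-0.9408 = 0.8589
y_raw = 3.87 - 0.1*67.18 = -2.848
Step 3: Project onto [-3, 3].
x_proj = clip(0.8589) = 0.8589
y_proj = clip(-2.848) = -2.848
Step 4: Evaluate f.
f(0.8589, -2.848) = 17.7936


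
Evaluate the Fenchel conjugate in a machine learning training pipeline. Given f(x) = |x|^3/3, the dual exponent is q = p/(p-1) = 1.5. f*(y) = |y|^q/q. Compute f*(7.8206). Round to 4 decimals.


The conjugate exponent q satisfies 1/p + 1/q = 1.
p = 3, so q = 3/(3 - 1) = 1.5
|y|^q = 7.8206^1.5 = 21.8706
f*(7.8206) = 21.8706 / 1.5 = 14.5804


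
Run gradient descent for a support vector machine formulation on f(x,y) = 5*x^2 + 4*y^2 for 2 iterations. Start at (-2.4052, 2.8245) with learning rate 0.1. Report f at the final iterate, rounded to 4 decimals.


Gradient descent on f(x,y) = 5*x^2 + 4*y^2.
Starting point: (-2.4052, 2.8245), alpha = 0.1
Step 1: grad_x = 2*5*-2.4052 = -24.052, grad_y = 2*4*2.8245 = 22.596
  x_1 = -2.4052 - 0.1*-24.052 = 0.0
  y_1 = 2.8245 - 0.1*22.596 = 0.5649
Step 2: grad_x = 2*5*0.0 = 0.0, grad_y = 2*4*0.5649 = 4.5192
  x_2 = 0.0 - 0.1*0.0 = 0.0
  y_2 = 0.5649 - 0.1*4.5192 = 0.113
f(0.0, 0.113) = 5*0.0^2 + 4*0.113^2 = 0.0511


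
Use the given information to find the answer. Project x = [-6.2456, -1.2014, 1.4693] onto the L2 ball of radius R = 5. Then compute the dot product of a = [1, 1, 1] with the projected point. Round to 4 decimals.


Step 1: Compute ||x|| (intermediates to 6 decimals).
||x|| = sqrt((-6.2456)^2 + (-1.2014)^2 + 1.4693^2) = 6.527612
Step 2: Project.
Since ||x|| > R, scale = R/||x|| = 5/6.527612 = 0.765977, proj(x) = scale * x
proj(x) = [-4.783986, -0.920245, 1.12545]
Step 3: Dot product.
a^T * proj(x) = 1*(-4.783986) + 1*(-0.920245) + 1*1.12545 = -4.5788


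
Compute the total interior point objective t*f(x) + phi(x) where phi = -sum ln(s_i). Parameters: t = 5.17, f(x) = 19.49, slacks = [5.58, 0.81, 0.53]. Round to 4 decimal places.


Step 1: Compute log-barrier.
ln values: [1.7192, -0.2107, -0.6349]
phi = -(1.7192 - 0.2107 - 0.6349) = -0.8736
Step 2: Compute augmented objective.
t*f(x) = 5.17*19.49 = 100.7633
Total = 100.7633 - 0.8736 = 99.8897


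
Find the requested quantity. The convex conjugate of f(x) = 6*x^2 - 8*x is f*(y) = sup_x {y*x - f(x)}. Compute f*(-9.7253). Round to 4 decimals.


f*(y) = sup_x {y*x - a*x^2 - b*x} = sup_x {(y-b)*x - a*x^2}
FOC: (y - b) - 2a*x = 0 => x* = (y - b)/(2a)
x* = (-9.7253 + 8)/(2*6) = -0.1438
f*(-9.7253) = (y-b)^2/(4a) = (-9.7253 + 8)^2/(4*6)
= 2.9767/24 = 0.124


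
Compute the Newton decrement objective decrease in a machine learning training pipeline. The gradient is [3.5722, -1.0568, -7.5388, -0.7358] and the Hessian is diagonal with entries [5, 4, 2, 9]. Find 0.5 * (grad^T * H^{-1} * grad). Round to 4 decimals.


Step 1: H is diagonal, so H^(-1) * g = [0.7144, -0.2642, -3.7694, -0.0818].
Step 2: g^T H^(-1) g = sum_i g_i^2 / H_ii
  = (3.5722)^2/5 + (-1.0568)^2/4 + (-7.5388)^2/2 + (-0.7358)^2/9
  = 2.5521 + 0.2792 + 28.4168 + 0.0602 = 31.3082
Step 3: Objective decrease = 0.5 * g^T H^(-1) g = 15.6541


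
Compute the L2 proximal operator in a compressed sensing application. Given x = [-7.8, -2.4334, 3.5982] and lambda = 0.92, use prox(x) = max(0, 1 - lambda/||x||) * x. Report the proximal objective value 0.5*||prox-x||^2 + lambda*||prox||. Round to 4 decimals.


Step 1: Compute ||x||.
||x|| = 8.928
Step 2: Compute scaling factor.
scale = max(0, 1 - 0.92/8.928) = 0.897
Step 3: prox(x) = [-6.9962, -2.1826, 3.2274]
||prox(x)|| = 8.008
Step 4: Proximal objective.
0.5*||prox-x||^2 = 0.4232
lambda*||prox|| = 7.3674
Total = 7.7905


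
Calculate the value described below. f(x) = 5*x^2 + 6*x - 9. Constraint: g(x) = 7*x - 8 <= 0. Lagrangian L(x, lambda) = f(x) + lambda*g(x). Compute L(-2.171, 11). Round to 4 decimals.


Step 1: Evaluate f(x).
f(-2.171) = 5*(-2.171)^2 + 6*(-2.171) - 9 = 1.5402
Step 2: Evaluate g(x).
g(-2.171) = 7*-2.171 - 8 = -23.197
Step 3: Compute Lagrangian.
L = 1.5402 + 11*-23.197 = -253.6268


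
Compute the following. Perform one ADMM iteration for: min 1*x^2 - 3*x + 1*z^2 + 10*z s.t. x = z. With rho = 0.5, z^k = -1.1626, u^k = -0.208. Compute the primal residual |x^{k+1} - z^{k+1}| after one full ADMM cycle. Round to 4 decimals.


ADMM iteration with rho = 0.5, z^k = -1.1626, u^k = -0.208
Step 1: x-update.
Minimize 1*x^2 - 3*x + (0.5/2)*(x + 1.1626 - 0.208)^2
FOC: (2*1 + 0.5)*x = 3 + 0.5*(-1.1626 + 0.208)
x^{k+1} = 1.0091
Step 2: z-update.
Minimize 1*z^2 + 10*z + (0.5/2)*(1.0091 - z - 0.208)^2
FOC: (2*1 + 0.5)*z = -10 + 0.5*(1.0091 - 0.208)
z^{k+1} = -3.8398
Step 3: u-update.
u^{k+1} = -0.208 + 1.0091 + 3.8398 = 4.6409
Step 4: Primal residual = |1.0091 + 3.8398| = 4.8489


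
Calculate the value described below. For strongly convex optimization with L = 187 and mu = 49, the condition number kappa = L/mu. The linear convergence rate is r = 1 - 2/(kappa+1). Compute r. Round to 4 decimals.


Step 1: Compute the condition number.
kappa = L/mu = 187/49 = 3.8163
Step 2: Compute the convergence rate.
r = 1 - 2/(kappa + 1) = 1 - 2*mu/(L + mu) = (L - mu)/(L + mu) = 138/236 = 0.5847


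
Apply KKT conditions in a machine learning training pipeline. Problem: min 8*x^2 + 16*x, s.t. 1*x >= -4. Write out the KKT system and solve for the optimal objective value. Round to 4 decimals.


Step 1: Try lambda = 0 (constraint inactive).
Stationarity: 2*8*x + 16 = 0
x* = -16/(2*8) = -1.0
Check constraint: 1*-1.0 = -1.0 >= -4 -- satisfied.
Step 2: Compute optimal value.
f(x*) = 8*(-1.0)^2 + 16*(-1.0) = -8.0


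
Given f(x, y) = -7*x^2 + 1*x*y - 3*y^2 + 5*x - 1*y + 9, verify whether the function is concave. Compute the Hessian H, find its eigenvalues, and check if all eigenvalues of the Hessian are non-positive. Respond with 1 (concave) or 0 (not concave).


The Hessian of f(x,y) = -7*x^2 + 1*x*y - 3*y^2 + 5*x - 1*y + 9 is:
H = [[-14, 1], [1, -6]]
Trace = -14 - 6 = -20
Determinant = -14*-6 - (1)^2 = 83
Discriminant = (-20)^2 - 4*83 = 68.0
Eigenvalues: lambda_1 = -14.1231, lambda_2 = -5.8769
The function is concave.

1


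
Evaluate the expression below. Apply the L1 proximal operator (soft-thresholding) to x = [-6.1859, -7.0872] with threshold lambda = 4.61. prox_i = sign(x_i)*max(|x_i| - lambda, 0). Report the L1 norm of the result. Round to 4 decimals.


Soft-thresholding with lambda = 4.61:
prox(-6.1859) = sign(-6.1859)*max(|-6.1859| - 4.61, 0) = -1.5759
prox(-7.0872) = sign(-7.0872)*max(|-7.0872| - 4.61, 0) = -2.4772
prox(x) = [-1.5759, -2.4772]
||prox(x)||_1 = 1.5759 + 2.4772 = 4.0531


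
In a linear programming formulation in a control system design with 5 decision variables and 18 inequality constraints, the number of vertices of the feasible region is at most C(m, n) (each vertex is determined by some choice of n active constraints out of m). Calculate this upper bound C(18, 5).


Each vertex corresponds to some choice of n active constraints out of m, so the number of vertices is at most C(m, n) = m! / (n!(m-n)!).
m = 18, n = 5
Numerator: 18 * 17 * 16 * 15 * 14
Denominator: 5! = 120
C(18, 5) = 8568


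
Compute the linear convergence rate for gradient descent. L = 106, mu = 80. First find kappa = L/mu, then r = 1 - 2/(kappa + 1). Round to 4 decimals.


Step 1: Compute the condition number.
kappa = L/mu = 106/80 = 1.325
Step 2: Compute the convergence rate.
r = 1 - 2/(kappa + 1) = 1 - 2*mu/(L + mu) = (L - mu)/(L + mu) = 26/186 = 0.1398


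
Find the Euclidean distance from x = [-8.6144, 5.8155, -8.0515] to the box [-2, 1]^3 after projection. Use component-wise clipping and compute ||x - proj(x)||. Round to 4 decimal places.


Project each component onto [-2, 1].
clip(-8.6144) = -2.0, clip(5.8155) = 1.0, clip(-8.0515) = -2.0
Projection = [-2.0, 1.0, -2.0]
Squared diffs: [43.7503, 23.189, 36.6207]
Distance = sqrt(103.56) = 10.1764


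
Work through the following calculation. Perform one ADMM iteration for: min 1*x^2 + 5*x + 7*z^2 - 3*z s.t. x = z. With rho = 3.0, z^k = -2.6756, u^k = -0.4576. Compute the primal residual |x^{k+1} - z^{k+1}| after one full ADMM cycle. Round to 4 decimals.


ADMM iteration with rho = 3.0, z^k = -2.6756, u^k = -0.4576
Step 1: x-update.
Minimize 1*x^2 + 5*x + (3.0/2)*(x + 2.6756 - 0.4576)^2
FOC: (2*1 + 3.0)*x = -5 + 3.0*(-2.6756 + 0.4576)
x^{k+1} = -2.3308
Step 2: z-update.
Minimize 7*z^2 - 3*z + (3.0/2)*(-2.3308 - z - 0.4576)^2
FOC: (2*7 + 3.0)*z = 3 + 3.0*(-2.3308 - 0.4576)
z^{k+1} = -0.3156
Step 3: u-update.
u^{k+1} = -0.4576 - 2.3308 + 0.3156 = -2.4728
Step 4: Primal residual = |-2.3308 + 0.3156| = 2.0152


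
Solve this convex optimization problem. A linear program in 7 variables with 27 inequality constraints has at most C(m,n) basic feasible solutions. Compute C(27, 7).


Each vertex corresponds to some choice of n active constraints out of m, so the number of vertices is at most C(m, n) = m! / (n!(m-n)!).
m = 27, n = 7
Numerator: 27 * 26 * 25 * 24 * 23 * 22 * 21
Denominator: 7! = 5040
C(27, 7) = 888030


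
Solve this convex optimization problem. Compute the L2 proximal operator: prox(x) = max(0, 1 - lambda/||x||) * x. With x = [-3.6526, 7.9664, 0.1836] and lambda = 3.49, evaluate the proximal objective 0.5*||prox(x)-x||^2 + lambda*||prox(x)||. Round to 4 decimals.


Step 1: Compute ||x||.
||x|| = 8.7658
Step 2: Compute scaling factor.
scale = max(0, 1 - 3.49/8.7658) = 0.6019
Step 3: prox(x) = [-2.1984, 4.7947, 0.1105]
||prox(x)|| = 5.2758
Step 4: Proximal objective.
0.5*||prox-x||^2 = 6.0901
lambda*||prox|| = 18.4125
Total = 24.5025


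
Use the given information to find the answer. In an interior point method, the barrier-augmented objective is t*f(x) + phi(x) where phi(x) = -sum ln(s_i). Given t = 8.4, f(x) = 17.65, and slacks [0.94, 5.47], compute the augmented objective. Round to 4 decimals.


Step 1: Compute log-barrier.
ln values: [-0.0619, 1.6993]
phi = -(-0.0619 + 1.6993) = -1.6374
Step 2: Compute augmented objective.
t*f(x) = 8.4*17.65 = 148.26
Total = 148.26 - 1.6374 = 146.6226


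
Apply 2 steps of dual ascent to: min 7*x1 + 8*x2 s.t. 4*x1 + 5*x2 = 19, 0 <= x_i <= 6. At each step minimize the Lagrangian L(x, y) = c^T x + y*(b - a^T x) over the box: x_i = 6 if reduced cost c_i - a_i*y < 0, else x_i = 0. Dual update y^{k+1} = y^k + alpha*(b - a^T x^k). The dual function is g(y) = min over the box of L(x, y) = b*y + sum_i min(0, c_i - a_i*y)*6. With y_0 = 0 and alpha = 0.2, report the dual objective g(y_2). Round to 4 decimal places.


Dual ascent for LP: min 7*x1 + 8*x2, 4*x1 + 5*x2 = 19, 0 <= x_i <= 6
Step 1: y^k = 0.0, reduced costs: (7.0, 8.0)
  x^k = (0.0, 0.0), subgradient = b - a^T x = 19.0
  y^{k+1} = 0.0 + 0.2*19.0 = 3.8
Step 2: y^k = 3.8, reduced costs: (-8.2, -11.0)
  x^k = (6.0, 6.0), subgradient = b - a^T x = -35.0
  y^{k+1} = 3.8 + 0.2*-35.0 = -3.2
Dual objective at y_2 = -3.2: reduced costs (19.8, 24.0), box minimizer x = (0.0, 0.0)
g(y_2) = b*y + (c1 - a1*y)*x1 + (c2 - a2*y)*x2 = 19*(-3.2) + 19.8*0.0 + 24.0*0.0 = -60.8 + 0.0 + 0.0 = -60.8


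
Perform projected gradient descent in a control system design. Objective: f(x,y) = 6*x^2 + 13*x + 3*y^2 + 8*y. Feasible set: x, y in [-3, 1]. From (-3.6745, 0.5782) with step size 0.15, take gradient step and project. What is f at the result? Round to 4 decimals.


Step 1: Compute gradient at (-3.6745, 0.5782).
grad_x = 2*6*-3.6745 + 13 = -31.094
grad_y = 2*3*0.5782 + 8 = 11.4692
Step 2: Gradient step.
x_raw = -3.6745 - 0.15*-31.094 = 0.9896
y_raw = 0.5782 - 0.15*11.4692 = -1.1422
Step 3: Project onto [-3, 1].
x_proj = clip(0.9896) = 0.9896
y_proj = clip(-1.1422) = -1.1422
Step 4: Evaluate f.
f(0.9896, -1.1422) = 13.5169


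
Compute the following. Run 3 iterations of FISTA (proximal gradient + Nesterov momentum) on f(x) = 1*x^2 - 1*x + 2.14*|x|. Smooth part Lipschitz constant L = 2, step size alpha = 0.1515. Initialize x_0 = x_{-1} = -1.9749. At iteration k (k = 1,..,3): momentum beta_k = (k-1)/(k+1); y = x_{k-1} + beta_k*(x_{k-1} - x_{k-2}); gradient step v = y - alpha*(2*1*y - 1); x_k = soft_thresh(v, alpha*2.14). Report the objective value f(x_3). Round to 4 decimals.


FISTA on f(x) = 1*x^2 - 1*x + 2.14*|x|
L = 2, alpha = 0.1515
Iteration 1: beta = 0.0, y = -1.9749 + 0.0*(-1.9749 + 1.9749) = -1.9749
  grad(y) = -4.9498, v = y - alpha*grad = -1.225
  prox(v) = soft_thresh(-1.225, 0.3242) = -0.9008
Iteration 2: beta = 0.3333, y = -0.9008 + 0.3333*(-0.9008 + 1.9749) = -0.5428
  grad(y) = -2.0855, v = y - alpha*grad = -0.2268
  prox(v) = soft_thresh(-0.2268, 0.3242) = 0.0
Iteration 3: beta = 0.5, y = 0.0 + 0.5*(0.0 + 0.9008) = 0.4504
  grad(y) = -0.0992, v = y - alpha*grad = 0.4654
  prox(v) = soft_thresh(0.4654, 0.3242) = 0.1412
f(x_3) = 1*0.1412^2 - 1*0.1412 + 2.14*|0.1412| = 0.1809


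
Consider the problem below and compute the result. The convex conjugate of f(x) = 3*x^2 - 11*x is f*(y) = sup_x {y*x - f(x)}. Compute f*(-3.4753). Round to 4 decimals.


f*(y) = sup_x {y*x - a*x^2 - b*x} = sup_x {(y-b)*x - a*x^2}
FOC: (y - b) - 2a*x = 0 => x* = (y - b)/(2a)
x* = (-3.4753 + 11)/(2*3) = 1.2541
f*(-3.4753) = (y-b)^2/(4a) = (-3.4753 + 11)^2/(4*3)
= 56.6211/12 = 4.7184


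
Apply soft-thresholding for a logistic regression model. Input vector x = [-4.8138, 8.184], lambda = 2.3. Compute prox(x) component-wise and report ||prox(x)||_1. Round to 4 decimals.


Soft-thresholding with lambda = 2.3:
prox(-4.8138) = sign(-4.8138)*max(|-4.8138| - 2.3, 0) = -2.5138
prox(8.184) = sign(8.184)*max(|8.184| - 2.3, 0) = 5.884
prox(x) = [-2.5138, 5.884]
||prox(x)||_1 = 2.5138 + 5.884 = 8.3978


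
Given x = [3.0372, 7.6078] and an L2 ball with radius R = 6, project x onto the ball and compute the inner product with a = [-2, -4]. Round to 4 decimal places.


Step 1: Compute ||x|| (intermediates to 6 decimals).
||x|| = sqrt(3.0372^2 + 7.6078^2) = 8.191655
Step 2: Project.
Since ||x|| > R, scale = R/||x|| = 6/8.191655 = 0.732453, proj(x) = scale * x
proj(x) = [2.224606, 5.572356]
Step 3: Dot product.
a^T * proj(x) = -2*2.224606 - 4*5.572356 = -26.7386


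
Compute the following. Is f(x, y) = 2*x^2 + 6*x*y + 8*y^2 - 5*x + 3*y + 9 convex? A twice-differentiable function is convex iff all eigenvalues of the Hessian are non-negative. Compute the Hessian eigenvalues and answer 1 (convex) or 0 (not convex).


The Hessian of f(x,y) = 2*x^2 + 6*x*y + 8*y^2 - 5*x + 3*y + 9 is:
H = [[4, 6], [6, 16]]
Trace = 4 + 16 = 20
Determinant = 4*16 - (6)^2 = 28
Discriminant = (20)^2 - 4*28 = 288.0
Eigenvalues: lambda_1 = 1.5147, lambda_2 = 18.4853
The function is convex.

1


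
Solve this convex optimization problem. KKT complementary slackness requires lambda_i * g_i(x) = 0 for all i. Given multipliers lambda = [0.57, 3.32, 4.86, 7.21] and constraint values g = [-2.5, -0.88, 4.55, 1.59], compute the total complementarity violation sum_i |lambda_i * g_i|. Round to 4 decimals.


KKT complementary slackness check:
lambda_1 * g_1 = 0.57 * -2.5 = -1.425
lambda_2 * g_2 = 3.32 * -0.88 = -2.9216
lambda_3 * g_3 = 4.86 * 4.55 = 22.113
lambda_4 * g_4 = 7.21 * 1.59 = 11.4639
Total violation = 1.425 + 2.9216 + 22.113 + 11.4639 = 37.9235


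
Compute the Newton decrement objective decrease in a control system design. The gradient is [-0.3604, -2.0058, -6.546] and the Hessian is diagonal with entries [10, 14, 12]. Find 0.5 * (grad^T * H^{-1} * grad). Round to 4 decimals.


Step 1: H is diagonal, so H^(-1) * g = [-0.036, -0.1433, -0.5455].
Step 2: g^T H^(-1) g = sum_i g_i^2 / H_ii
  = (-0.3604)^2/10 + (-2.0058)^2/14 + (-6.546)^2/12
  = 0.013 + 0.2874 + 3.5708 = 3.8712
Step 3: Objective decrease = 0.5 * g^T H^(-1) g = 1.9356


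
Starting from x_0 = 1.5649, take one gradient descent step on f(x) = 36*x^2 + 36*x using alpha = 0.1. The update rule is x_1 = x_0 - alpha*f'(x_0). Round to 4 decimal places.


We compute the gradient at x_0 and apply the update.
f'(x) = 72*x + 36
f'(1.5649) = 72*1.5649 + 36 = 148.6728
x_1 = 1.5649 - 0.1*148.6728 = -13.3024


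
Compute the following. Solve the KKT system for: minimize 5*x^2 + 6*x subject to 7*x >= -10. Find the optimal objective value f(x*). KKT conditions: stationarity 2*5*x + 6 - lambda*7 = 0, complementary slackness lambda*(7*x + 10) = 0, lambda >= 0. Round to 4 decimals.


Step 1: Try lambda = 0 (constraint inactive).
Stationarity: 2*5*x + 6 = 0
x* = -6/(2*5) = -0.6
Check constraint: 7*-0.6 = -4.2 >= -10 -- satisfied.
Step 2: Compute optimal value.
f(x*) = 5*(-0.6)^2 + 6*(-0.6) = -1.8


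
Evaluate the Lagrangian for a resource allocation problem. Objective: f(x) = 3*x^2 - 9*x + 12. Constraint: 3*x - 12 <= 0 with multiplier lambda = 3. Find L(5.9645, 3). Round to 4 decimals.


Step 1: Evaluate f(x).
f(5.9645) = 3*5.9645^2 - 9*5.9645 + 12 = 65.0453
Step 2: Evaluate g(x).
g(5.9645) = 3*5.9645 - 12 = 5.8935
Step 3: Compute Lagrangian.
L = 65.0453 + 3*5.8935 = 82.7258


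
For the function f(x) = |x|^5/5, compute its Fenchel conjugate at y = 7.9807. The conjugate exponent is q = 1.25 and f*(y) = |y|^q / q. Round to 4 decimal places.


The conjugate exponent q satisfies 1/p + 1/q = 1.
p = 5, so q = 5/(5 - 1) = 1.25
|y|^q = 7.9807^1.25 = 13.4138
f*(7.9807) = 13.4138 / 1.25 = 10.731


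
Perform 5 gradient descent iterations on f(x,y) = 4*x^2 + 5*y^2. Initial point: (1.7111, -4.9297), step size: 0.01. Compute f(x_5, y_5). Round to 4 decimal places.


Gradient descent on f(x,y) = 4*x^2 + 5*y^2.
Starting point: (1.7111, -4.9297), alpha = 0.01
Step 1: grad_x = 2*4*1.7111 = 13.6888, grad_y = 2*5*-4.9297 = -49.297
  x_1 = 1.7111 - 0.01*13.6888 = 1.5742
  y_1 = -4.9297 - 0.01*-49.297 = -4.4367
Step 2: grad_x = 2*4*1.5742 = 12.5937, grad_y = 2*5*-4.4367 = -44.3673
  x_2 = 1.5742 - 0.01*12.5937 = 1.4483
  y_2 = -4.4367 - 0.01*-44.3673 = -3.9931
Step 3: grad_x = 2*4*1.4483 = 11.5862, grad_y = 2*5*-3.9931 = -39.9306
  x_3 = 1.4483 - 0.01*11.5862 = 1.3324
  y_3 = -3.9931 - 0.01*-39.9306 = -3.5938
Step 4: grad_x = 2*4*1.3324 = 10.6593, grad_y = 2*5*-3.5938 = -35.9375
  x_4 = 1.3324 - 0.01*10.6593 = 1.2258
  y_4 = -3.5938 - 0.01*-35.9375 = -3.2344
Step 5: grad_x = 2*4*1.2258 = 9.8066, grad_y = 2*5*-3.2344 = -32.3438
  x_5 = 1.2258 - 0.01*9.8066 = 1.1278
  y_5 = -3.2344 - 0.01*-32.3438 = -2.9109
f(1.1278, -2.9109) = 4*1.1278^2 + 5*(-2.9109)^2 = 47.4551


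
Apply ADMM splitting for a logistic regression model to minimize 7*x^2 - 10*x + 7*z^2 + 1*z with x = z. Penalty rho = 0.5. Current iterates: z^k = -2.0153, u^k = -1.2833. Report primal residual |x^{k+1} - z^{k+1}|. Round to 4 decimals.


ADMM iteration with rho = 0.5, z^k = -2.0153, u^k = -1.2833
Step 1: x-update.
Minimize 7*x^2 - 10*x + (0.5/2)*(x + 2.0153 - 1.2833)^2
FOC: (2*7 + 0.5)*x = 10 + 0.5*(-2.0153 + 1.2833)
x^{k+1} = 0.6644
Step 2: z-update.
Minimize 7*z^2 + 1*z + (0.5/2)*(0.6644 - z - 1.2833)^2
FOC: (2*7 + 0.5)*z = -1 + 0.5*(0.6644 - 1.2833)
z^{k+1} = -0.0903
Step 3: u-update.
u^{k+1} = -1.2833 + 0.6644 + 0.0903 = -0.5286
Step 4: Primal residual = |0.6644 + 0.0903| = 0.7547
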